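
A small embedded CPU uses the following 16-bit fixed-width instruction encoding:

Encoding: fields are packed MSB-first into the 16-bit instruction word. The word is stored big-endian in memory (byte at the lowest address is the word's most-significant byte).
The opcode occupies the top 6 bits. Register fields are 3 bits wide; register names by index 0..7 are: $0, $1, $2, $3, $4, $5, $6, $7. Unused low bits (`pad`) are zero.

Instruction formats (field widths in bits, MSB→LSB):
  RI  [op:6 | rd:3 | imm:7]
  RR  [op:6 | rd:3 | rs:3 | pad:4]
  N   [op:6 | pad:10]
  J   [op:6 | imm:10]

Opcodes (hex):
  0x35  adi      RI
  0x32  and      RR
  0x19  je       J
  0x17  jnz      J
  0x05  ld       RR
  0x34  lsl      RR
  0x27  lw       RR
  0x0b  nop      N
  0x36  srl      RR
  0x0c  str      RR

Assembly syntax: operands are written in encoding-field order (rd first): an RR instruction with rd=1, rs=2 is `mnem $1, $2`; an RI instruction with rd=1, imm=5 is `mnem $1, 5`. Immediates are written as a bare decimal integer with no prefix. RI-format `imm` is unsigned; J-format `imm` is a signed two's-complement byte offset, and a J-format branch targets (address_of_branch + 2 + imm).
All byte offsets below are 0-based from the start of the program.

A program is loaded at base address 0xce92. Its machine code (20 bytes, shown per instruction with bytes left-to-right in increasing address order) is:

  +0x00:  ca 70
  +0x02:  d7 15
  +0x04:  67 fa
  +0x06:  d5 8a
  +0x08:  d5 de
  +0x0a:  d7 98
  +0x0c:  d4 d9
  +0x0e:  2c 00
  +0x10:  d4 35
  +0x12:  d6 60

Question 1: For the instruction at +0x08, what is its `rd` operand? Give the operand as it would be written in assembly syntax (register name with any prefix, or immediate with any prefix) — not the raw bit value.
$3

[08] d5 de → 0xd5de
  opcode bits[15:10]=0x35: adi/RI
  rd: (w>>7)&0x7=0x3 → $3
  imm: (w>>0)&0x7f=0x5e → 94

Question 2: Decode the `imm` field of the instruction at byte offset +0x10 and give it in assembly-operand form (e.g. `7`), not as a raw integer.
+0x10: d4 35 ⇒ word 0xd435 (big)
  top 6b → 0x35 → adi [RI]
  rd@[9:7]=0x0 ⇒ $0
  imm@[6:0]=0x35 ⇒ 53

53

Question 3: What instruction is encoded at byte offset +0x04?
+0x04: 67 fa ⇒ word 0x67fa (big)
  top 6b → 0x19 → je [J]
  imm: (w>>0)&0x3ff=0x3fa (s10→-6) → -6

je -6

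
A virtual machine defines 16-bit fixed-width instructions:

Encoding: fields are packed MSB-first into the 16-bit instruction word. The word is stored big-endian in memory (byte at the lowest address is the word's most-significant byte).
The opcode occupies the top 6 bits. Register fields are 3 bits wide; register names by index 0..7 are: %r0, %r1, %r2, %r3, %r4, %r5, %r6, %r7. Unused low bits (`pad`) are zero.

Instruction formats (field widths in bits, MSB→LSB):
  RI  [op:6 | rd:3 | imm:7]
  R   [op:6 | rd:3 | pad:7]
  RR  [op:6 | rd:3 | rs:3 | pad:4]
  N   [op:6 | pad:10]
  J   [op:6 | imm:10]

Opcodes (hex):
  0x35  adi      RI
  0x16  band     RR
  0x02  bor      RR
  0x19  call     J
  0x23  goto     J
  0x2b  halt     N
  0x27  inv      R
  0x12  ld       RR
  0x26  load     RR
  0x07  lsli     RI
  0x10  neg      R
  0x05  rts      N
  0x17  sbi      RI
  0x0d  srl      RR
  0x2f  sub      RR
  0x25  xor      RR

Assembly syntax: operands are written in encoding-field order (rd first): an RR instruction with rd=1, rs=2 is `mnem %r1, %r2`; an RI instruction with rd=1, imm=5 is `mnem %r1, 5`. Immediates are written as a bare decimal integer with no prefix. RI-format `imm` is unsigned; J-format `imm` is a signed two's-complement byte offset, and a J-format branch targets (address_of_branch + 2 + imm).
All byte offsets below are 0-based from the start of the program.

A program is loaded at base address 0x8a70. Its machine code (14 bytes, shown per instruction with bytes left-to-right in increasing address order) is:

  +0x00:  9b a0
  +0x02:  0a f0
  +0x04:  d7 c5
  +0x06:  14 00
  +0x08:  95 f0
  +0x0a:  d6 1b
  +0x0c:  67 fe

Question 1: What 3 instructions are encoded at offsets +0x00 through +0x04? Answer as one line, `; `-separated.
[00] 9b a0 → 0x9ba0
  opcode bits[15:10]=0x26: load/RR
  [9:7] rd=7 = %r7
  [6:4] rs=2 = %r2
[02] 0a f0 → 0x0af0
  opcode bits[15:10]=0x2: bor/RR
  [9:7] rd=5 = %r5
  [6:4] rs=7 = %r7
[04] d7 c5 → 0xd7c5
  opcode bits[15:10]=0x35: adi/RI
  [9:7] rd=7 = %r7
  [6:0] imm=69 = 69

load %r7, %r2; bor %r5, %r7; adi %r7, 69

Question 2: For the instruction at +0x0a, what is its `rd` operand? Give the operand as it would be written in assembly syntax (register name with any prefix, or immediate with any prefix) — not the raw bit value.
%r4

off 0x0a: read d6 1b as big → 0xd61b
  opcode bits[15:10]=0x35: adi/RI
  rd: (w>>7)&0x7=0x4 → %r4
  imm: (w>>0)&0x7f=0x1b → 27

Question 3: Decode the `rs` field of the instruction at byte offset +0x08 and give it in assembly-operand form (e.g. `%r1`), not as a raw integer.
%r7

off 0x08: read 95 f0 as big → 0x95f0
  top 6b → 0x25 → xor [RR]
  rd: (w>>7)&0x7=0x3 → %r3
  rs: (w>>4)&0x7=0x7 → %r7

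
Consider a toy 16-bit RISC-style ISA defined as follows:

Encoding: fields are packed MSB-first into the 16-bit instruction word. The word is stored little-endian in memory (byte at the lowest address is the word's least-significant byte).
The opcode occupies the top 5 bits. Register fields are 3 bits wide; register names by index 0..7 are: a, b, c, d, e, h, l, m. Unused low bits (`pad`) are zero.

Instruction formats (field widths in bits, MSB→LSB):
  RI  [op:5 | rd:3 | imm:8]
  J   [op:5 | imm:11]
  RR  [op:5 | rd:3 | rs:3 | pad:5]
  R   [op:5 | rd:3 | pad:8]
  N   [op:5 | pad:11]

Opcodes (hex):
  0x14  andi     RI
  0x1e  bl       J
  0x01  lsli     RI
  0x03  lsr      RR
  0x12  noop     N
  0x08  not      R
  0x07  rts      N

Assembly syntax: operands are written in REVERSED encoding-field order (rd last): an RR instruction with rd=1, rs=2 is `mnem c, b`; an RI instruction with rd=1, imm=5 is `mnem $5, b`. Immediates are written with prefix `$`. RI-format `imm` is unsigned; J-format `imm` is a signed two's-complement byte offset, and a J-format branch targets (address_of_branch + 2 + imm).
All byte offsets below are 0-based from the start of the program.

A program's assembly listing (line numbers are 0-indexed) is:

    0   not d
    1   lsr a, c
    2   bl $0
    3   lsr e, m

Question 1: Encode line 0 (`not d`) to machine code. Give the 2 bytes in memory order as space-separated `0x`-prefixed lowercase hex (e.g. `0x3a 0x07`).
line 0 (not): pack op=0x8:5|rd=3:3|pad=0:8 = 0x4300; little→ 00 43

0x00 0x43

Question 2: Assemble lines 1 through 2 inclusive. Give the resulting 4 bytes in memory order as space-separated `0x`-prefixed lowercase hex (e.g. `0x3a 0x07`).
0x00 0x1a 0x00 0xf0

line 1 (lsr): pack op=0x3:5|rd=2:3|rs=0:3|pad=0:5 = 0x1a00; little→ 00 1a
line 2 (bl): pack op=0x1e:5|imm=0:11 = 0xf000; little→ 00 f0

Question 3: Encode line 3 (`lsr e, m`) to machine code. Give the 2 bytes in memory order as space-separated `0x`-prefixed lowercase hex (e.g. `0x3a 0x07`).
0x80 0x1f

3. lsr fields op=0x3:5|rd=7:3|rs=4:3|pad=0:5 → word 1f80h → 80 1f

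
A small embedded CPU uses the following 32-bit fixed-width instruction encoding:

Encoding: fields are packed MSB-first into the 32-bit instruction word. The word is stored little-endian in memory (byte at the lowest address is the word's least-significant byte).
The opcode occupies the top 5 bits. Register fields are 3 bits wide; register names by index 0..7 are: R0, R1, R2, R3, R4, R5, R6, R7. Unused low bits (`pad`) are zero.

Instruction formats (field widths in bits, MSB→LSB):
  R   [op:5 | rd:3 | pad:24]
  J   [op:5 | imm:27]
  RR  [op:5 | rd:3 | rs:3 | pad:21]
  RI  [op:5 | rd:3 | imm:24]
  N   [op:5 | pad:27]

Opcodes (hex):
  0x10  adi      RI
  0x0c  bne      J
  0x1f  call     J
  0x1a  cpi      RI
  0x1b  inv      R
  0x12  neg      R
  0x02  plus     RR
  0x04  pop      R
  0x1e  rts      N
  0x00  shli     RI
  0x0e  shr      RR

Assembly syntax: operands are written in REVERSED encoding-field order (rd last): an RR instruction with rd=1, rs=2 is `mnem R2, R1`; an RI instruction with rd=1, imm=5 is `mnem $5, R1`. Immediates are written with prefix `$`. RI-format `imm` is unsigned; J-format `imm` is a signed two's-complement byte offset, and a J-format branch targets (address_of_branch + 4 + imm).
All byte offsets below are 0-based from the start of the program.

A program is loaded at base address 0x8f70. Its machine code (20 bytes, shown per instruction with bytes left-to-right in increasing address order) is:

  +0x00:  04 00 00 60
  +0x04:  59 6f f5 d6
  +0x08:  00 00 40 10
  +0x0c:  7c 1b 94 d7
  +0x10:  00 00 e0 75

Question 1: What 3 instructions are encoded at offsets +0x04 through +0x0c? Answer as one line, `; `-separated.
cpi $16084825, R6; plus R2, R0; cpi $9706364, R7

[04] 59 6f f5 d6 → 0xd6f56f59
  top 5b → 0x1a → cpi [RI]
  [26:24] rd=6 = R6
  [23:0] imm=16084825 = $16084825
[08] 00 00 40 10 → 0x10400000
  top 5b → 0x2 → plus [RR]
  [26:24] rd=0 = R0
  [23:21] rs=2 = R2
[0c] 7c 1b 94 d7 → 0xd7941b7c
  top 5b → 0x1a → cpi [RI]
  [26:24] rd=7 = R7
  [23:0] imm=9706364 = $9706364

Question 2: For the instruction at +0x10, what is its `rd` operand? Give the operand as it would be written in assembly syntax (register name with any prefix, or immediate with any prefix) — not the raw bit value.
R5

[10] 00 00 e0 75 → 0x75e00000
  top 5b → 0xe → shr [RR]
  rd: (w>>24)&0x7=0x5 → R5
  rs: (w>>21)&0x7=0x7 → R7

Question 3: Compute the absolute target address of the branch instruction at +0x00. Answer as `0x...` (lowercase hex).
0x8f78

off 0x00: read 04 00 00 60 as little → 0x60000004
  top 5b → 0xc → bne [J]
  imm@[26:0]=0x4 ⇒ $4
  target = base 0x8f70 + off 0x00 + 4 + imm 4 = 0x8f78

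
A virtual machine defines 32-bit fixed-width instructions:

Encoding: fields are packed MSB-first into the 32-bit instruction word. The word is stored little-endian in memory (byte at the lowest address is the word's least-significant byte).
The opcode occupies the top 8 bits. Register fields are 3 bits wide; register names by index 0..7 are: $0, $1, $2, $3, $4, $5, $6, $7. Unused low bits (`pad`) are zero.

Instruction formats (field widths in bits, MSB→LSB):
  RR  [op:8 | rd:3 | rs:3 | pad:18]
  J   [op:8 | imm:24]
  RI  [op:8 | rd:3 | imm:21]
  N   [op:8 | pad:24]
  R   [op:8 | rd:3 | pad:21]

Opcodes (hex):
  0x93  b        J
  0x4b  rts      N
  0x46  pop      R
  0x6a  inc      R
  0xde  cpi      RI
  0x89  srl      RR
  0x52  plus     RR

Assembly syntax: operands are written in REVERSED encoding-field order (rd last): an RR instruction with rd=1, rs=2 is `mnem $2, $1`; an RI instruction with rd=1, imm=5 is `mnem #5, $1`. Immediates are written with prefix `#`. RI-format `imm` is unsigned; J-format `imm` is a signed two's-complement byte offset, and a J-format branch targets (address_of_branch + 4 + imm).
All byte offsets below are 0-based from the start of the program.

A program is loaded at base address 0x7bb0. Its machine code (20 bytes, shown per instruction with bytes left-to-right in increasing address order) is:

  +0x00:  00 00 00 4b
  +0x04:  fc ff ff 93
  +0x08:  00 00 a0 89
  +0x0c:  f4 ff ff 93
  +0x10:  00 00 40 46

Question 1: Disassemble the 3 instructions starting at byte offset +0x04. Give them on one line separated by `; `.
b #-4; srl $0, $5; b #-12

@+04  little-endian(fc ff ff 93) = 0x93fffffc
  top 8b → 0x93 → b [J]
  imm@[23:0]=0xfffffc (s24→-4) ⇒ #-4
@+08  little-endian(00 00 a0 89) = 0x89a00000
  top 8b → 0x89 → srl [RR]
  rd@[23:21]=0x5 ⇒ $5
  rs@[20:18]=0x0 ⇒ $0
@+0c  little-endian(f4 ff ff 93) = 0x93fffff4
  top 8b → 0x93 → b [J]
  imm@[23:0]=0xfffff4 (s24→-12) ⇒ #-12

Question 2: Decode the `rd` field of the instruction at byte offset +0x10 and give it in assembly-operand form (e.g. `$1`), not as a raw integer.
$2

+0x10: 00 00 40 46 ⇒ word 0x46400000 (little)
  op=0x46400000>>24=0x46 ⇒ pop (R)
  rd@[23:21]=0x2 ⇒ $2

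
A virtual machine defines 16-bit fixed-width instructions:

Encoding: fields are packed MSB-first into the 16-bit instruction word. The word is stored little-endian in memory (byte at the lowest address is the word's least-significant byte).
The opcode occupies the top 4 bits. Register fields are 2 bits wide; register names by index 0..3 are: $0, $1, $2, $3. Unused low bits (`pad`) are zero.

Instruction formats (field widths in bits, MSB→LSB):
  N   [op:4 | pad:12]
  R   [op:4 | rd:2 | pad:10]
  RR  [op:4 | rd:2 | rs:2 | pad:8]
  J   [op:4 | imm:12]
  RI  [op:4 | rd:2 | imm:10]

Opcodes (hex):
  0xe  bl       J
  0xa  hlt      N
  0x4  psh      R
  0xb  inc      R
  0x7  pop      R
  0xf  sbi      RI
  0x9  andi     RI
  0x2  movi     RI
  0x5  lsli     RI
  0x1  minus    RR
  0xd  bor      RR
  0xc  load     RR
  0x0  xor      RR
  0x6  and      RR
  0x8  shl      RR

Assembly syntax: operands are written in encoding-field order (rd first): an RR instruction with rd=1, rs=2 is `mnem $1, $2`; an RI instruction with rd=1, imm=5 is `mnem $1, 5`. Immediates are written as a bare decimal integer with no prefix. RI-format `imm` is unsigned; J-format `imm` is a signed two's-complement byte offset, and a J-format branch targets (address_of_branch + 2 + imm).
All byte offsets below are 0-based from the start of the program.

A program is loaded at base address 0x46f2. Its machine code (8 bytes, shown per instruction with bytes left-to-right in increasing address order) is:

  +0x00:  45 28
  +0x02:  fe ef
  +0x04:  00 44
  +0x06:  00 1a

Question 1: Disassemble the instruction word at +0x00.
@+00  little-endian(45 28) = 0x2845
  top 4b → 0x2 → movi [RI]
  rd@[11:10]=0x2 ⇒ $2
  imm@[9:0]=0x45 ⇒ 69

movi $2, 69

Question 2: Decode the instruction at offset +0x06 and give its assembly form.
@+06  little-endian(00 1a) = 0x1a00
  op=0x1a00>>12=0x1 ⇒ minus (RR)
  rd@[11:10]=0x2 ⇒ $2
  rs@[9:8]=0x2 ⇒ $2

minus $2, $2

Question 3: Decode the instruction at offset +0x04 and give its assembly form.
@+04  little-endian(00 44) = 0x4400
  op=0x4400>>12=0x4 ⇒ psh (R)
  [11:10] rd=1 = $1

psh $1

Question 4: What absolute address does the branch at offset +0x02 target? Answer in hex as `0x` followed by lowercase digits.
[02] fe ef → 0xeffe
  top 4b → 0xe → bl [J]
  imm: (w>>0)&0xfff=0xffe (s12→-2) → -2
  target = base 0x46f2 + off 0x02 + 2 + imm -2 = 0x46f4

0x46f4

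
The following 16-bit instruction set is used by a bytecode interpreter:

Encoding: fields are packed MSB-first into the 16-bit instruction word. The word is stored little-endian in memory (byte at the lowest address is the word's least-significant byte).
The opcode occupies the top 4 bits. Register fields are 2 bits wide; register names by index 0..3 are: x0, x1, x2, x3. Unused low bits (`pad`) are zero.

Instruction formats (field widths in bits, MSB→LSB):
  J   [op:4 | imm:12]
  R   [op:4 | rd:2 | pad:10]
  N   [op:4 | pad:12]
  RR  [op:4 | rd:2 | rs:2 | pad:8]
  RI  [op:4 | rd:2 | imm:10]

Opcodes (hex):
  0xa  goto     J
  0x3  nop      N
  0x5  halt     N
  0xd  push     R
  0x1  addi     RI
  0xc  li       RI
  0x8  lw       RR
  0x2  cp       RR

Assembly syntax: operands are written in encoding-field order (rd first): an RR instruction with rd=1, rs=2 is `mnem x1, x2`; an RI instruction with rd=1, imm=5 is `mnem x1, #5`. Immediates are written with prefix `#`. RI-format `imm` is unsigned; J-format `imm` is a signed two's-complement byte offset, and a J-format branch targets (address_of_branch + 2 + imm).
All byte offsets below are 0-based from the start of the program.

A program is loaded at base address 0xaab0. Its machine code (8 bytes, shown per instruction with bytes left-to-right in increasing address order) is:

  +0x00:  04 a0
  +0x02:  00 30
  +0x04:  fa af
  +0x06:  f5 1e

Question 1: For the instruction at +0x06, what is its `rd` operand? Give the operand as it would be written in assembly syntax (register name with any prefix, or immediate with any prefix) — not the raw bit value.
@+06  little-endian(f5 1e) = 0x1ef5
  top 4b → 0x1 → addi [RI]
  [11:10] rd=3 = x3
  [9:0] imm=757 = #757

x3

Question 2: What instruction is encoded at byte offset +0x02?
[02] 00 30 → 0x3000
  op=0x3000>>12=0x3 ⇒ nop (N)

nop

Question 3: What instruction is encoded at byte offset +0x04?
goto #-6

@+04  little-endian(fa af) = 0xaffa
  op=0xaffa>>12=0xa ⇒ goto (J)
  imm: (w>>0)&0xfff=0xffa (s12→-6) → #-6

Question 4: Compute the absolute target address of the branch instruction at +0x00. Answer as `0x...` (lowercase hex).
[00] 04 a0 → 0xa004
  top 4b → 0xa → goto [J]
  imm@[11:0]=0x4 ⇒ #4
  target = base 0xaab0 + off 0x00 + 2 + imm 4 = 0xaab6

0xaab6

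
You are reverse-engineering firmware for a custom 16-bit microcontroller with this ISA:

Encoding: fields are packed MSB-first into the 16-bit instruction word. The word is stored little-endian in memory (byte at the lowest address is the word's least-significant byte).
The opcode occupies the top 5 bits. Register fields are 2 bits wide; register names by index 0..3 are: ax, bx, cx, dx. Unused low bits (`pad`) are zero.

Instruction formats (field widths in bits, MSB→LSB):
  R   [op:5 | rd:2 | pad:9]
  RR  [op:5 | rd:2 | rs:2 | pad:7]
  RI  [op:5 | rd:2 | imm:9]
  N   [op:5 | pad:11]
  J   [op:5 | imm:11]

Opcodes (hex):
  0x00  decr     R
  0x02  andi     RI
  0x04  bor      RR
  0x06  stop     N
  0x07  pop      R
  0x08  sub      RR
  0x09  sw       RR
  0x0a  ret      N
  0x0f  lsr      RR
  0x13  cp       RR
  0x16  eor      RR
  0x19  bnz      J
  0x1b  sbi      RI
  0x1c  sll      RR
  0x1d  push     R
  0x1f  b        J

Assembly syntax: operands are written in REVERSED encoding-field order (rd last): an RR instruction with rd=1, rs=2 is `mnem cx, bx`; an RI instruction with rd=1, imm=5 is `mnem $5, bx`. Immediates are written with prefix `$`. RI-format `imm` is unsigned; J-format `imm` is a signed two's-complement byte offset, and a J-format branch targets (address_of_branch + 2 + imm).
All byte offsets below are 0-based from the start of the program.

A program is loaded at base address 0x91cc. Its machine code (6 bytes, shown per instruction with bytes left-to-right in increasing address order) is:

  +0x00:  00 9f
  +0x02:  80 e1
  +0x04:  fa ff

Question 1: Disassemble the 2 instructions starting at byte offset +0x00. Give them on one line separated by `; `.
[00] 00 9f → 0x9f00
  top 5b → 0x13 → cp [RR]
  [10:9] rd=3 = dx
  [8:7] rs=2 = cx
[02] 80 e1 → 0xe180
  top 5b → 0x1c → sll [RR]
  [10:9] rd=0 = ax
  [8:7] rs=3 = dx

cp cx, dx; sll dx, ax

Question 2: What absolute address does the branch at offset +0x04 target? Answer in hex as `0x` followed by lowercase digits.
[04] fa ff → 0xfffa
  op=0xfffa>>11=0x1f ⇒ b (J)
  imm@[10:0]=0x7fa (s11→-6) ⇒ $-6
  target = base 0x91cc + off 0x04 + 2 + imm -6 = 0x91cc

0x91cc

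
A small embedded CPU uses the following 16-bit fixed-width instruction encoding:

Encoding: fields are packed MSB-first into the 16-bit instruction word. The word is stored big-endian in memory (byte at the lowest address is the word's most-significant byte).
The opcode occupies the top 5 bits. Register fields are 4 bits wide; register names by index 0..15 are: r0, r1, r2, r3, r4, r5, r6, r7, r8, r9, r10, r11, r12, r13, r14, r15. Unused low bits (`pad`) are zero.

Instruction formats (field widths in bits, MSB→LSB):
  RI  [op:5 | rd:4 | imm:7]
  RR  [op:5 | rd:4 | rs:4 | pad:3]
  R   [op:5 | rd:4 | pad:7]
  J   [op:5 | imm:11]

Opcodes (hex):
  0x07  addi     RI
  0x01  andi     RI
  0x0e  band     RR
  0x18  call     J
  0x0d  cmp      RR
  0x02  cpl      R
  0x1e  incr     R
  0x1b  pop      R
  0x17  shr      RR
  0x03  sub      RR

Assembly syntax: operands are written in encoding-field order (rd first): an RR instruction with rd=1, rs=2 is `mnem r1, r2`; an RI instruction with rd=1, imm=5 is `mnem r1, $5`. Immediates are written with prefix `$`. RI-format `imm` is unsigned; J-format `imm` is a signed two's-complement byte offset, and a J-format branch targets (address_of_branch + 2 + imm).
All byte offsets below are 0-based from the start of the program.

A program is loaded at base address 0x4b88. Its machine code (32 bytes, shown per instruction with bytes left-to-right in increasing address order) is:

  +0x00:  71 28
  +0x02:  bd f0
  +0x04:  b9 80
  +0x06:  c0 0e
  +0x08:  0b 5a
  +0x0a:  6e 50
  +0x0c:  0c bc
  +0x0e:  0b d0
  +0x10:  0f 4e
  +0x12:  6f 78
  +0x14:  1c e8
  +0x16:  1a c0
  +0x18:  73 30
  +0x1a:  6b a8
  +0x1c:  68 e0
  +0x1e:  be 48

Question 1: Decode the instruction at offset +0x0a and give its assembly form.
off 0x0a: read 6e 50 as big → 0x6e50
  top 5b → 0xd → cmp [RR]
  [10:7] rd=12 = r12
  [6:3] rs=10 = r10

cmp r12, r10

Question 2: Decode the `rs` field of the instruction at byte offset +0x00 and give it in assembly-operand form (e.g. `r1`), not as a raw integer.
r5

[00] 71 28 → 0x7128
  opcode bits[15:11]=0xe: band/RR
  [10:7] rd=2 = r2
  [6:3] rs=5 = r5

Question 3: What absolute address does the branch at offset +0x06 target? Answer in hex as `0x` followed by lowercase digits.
off 0x06: read c0 0e as big → 0xc00e
  op=0xc00e>>11=0x18 ⇒ call (J)
  imm@[10:0]=0xe ⇒ $14
  target = base 0x4b88 + off 0x06 + 2 + imm 14 = 0x4b9e

0x4b9e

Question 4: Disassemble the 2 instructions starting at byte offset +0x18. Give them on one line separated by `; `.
band r6, r6; cmp r7, r5

[18] 73 30 → 0x7330
  top 5b → 0xe → band [RR]
  [10:7] rd=6 = r6
  [6:3] rs=6 = r6
[1a] 6b a8 → 0x6ba8
  top 5b → 0xd → cmp [RR]
  [10:7] rd=7 = r7
  [6:3] rs=5 = r5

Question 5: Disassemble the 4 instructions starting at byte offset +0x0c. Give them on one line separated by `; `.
andi r9, $60; andi r7, $80; andi r14, $78; cmp r14, r15

[0c] 0c bc → 0x0cbc
  top 5b → 0x1 → andi [RI]
  rd: (w>>7)&0xf=0x9 → r9
  imm: (w>>0)&0x7f=0x3c → $60
[0e] 0b d0 → 0x0bd0
  top 5b → 0x1 → andi [RI]
  rd: (w>>7)&0xf=0x7 → r7
  imm: (w>>0)&0x7f=0x50 → $80
[10] 0f 4e → 0x0f4e
  top 5b → 0x1 → andi [RI]
  rd: (w>>7)&0xf=0xe → r14
  imm: (w>>0)&0x7f=0x4e → $78
[12] 6f 78 → 0x6f78
  top 5b → 0xd → cmp [RR]
  rd: (w>>7)&0xf=0xe → r14
  rs: (w>>3)&0xf=0xf → r15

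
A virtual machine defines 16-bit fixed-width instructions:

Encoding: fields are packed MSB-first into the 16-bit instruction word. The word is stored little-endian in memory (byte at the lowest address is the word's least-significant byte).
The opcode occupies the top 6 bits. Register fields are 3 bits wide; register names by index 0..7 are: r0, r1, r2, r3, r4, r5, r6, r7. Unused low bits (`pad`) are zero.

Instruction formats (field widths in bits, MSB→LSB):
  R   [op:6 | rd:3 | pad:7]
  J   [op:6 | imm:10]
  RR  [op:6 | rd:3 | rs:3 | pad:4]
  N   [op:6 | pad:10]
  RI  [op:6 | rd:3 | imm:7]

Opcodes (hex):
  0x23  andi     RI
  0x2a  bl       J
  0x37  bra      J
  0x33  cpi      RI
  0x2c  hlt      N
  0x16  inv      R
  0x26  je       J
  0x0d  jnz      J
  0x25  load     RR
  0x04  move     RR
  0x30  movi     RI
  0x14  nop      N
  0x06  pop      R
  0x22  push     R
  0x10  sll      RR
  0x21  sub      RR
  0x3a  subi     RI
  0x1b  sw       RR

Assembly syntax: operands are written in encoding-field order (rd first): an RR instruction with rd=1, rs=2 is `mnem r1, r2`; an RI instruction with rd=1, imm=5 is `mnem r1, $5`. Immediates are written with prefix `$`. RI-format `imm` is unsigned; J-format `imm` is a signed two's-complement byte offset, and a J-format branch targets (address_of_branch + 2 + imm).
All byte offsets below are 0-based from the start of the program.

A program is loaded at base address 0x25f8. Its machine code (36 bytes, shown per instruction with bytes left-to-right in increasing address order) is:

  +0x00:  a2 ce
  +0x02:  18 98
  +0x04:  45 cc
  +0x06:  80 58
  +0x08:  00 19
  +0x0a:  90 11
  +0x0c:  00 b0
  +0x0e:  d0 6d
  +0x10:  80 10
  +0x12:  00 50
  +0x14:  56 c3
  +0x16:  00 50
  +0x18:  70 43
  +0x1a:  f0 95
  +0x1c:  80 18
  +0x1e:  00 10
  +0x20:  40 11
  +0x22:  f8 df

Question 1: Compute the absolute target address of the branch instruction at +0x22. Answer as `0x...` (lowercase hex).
@+22  little-endian(f8 df) = 0xdff8
  top 6b → 0x37 → bra [J]
  imm@[9:0]=0x3f8 (s10→-8) ⇒ $-8
  target = base 0x25f8 + off 0x22 + 2 + imm -8 = 0x2614

0x2614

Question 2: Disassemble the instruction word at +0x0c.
hlt

+0x0c: 00 b0 ⇒ word 0xb000 (little)
  opcode bits[15:10]=0x2c: hlt/N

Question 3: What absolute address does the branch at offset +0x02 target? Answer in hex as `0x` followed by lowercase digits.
0x2614

@+02  little-endian(18 98) = 0x9818
  op=0x9818>>10=0x26 ⇒ je (J)
  imm@[9:0]=0x18 ⇒ $24
  target = base 0x25f8 + off 0x02 + 2 + imm 24 = 0x2614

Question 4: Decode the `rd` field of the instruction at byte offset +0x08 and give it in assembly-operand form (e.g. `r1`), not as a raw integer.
[08] 00 19 → 0x1900
  op=0x1900>>10=0x6 ⇒ pop (R)
  rd: (w>>7)&0x7=0x2 → r2

r2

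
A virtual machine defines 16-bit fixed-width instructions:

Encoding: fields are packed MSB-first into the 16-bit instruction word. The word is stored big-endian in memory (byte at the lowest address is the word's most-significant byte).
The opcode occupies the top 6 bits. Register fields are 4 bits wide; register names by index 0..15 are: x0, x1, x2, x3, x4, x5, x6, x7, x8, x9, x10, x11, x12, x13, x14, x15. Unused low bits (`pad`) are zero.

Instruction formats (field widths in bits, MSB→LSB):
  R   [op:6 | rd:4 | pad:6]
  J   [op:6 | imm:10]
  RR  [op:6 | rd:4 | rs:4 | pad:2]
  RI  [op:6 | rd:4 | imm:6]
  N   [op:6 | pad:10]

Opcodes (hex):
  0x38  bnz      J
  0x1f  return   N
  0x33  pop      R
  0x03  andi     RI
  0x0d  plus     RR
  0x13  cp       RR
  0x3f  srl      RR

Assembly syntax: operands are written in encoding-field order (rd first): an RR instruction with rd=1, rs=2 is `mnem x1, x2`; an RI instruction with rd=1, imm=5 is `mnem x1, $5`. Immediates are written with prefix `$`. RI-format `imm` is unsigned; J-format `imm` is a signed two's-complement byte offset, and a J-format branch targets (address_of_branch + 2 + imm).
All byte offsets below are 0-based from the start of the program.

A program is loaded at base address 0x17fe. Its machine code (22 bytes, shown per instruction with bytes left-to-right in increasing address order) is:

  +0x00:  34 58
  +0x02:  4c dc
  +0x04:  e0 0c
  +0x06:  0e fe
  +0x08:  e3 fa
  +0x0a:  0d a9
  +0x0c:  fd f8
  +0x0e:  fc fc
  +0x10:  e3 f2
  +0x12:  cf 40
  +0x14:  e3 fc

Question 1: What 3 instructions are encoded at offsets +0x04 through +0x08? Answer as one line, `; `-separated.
bnz $12; andi x11, $62; bnz $-6

[04] e0 0c → 0xe00c
  opcode bits[15:10]=0x38: bnz/J
  [9:0] imm=12 = $12
[06] 0e fe → 0x0efe
  opcode bits[15:10]=0x3: andi/RI
  [9:6] rd=11 = x11
  [5:0] imm=62 = $62
[08] e3 fa → 0xe3fa
  opcode bits[15:10]=0x38: bnz/J
  [9:0] imm=1018 (s10→-6) = $-6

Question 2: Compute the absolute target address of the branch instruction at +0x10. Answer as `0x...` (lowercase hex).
0x1802

[10] e3 f2 → 0xe3f2
  opcode bits[15:10]=0x38: bnz/J
  [9:0] imm=1010 (s10→-14) = $-14
  target = base 0x17fe + off 0x10 + 2 + imm -14 = 0x1802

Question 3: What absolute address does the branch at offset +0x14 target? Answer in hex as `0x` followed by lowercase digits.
[14] e3 fc → 0xe3fc
  opcode bits[15:10]=0x38: bnz/J
  imm@[9:0]=0x3fc (s10→-4) ⇒ $-4
  target = base 0x17fe + off 0x14 + 2 + imm -4 = 0x1810

0x1810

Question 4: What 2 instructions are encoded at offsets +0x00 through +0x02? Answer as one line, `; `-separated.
+0x00: 34 58 ⇒ word 0x3458 (big)
  top 6b → 0xd → plus [RR]
  [9:6] rd=1 = x1
  [5:2] rs=6 = x6
+0x02: 4c dc ⇒ word 0x4cdc (big)
  top 6b → 0x13 → cp [RR]
  [9:6] rd=3 = x3
  [5:2] rs=7 = x7

plus x1, x6; cp x3, x7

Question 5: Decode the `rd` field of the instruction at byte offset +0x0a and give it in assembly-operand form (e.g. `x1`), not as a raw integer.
+0x0a: 0d a9 ⇒ word 0x0da9 (big)
  op=0x0da9>>10=0x3 ⇒ andi (RI)
  [9:6] rd=6 = x6
  [5:0] imm=41 = $41

x6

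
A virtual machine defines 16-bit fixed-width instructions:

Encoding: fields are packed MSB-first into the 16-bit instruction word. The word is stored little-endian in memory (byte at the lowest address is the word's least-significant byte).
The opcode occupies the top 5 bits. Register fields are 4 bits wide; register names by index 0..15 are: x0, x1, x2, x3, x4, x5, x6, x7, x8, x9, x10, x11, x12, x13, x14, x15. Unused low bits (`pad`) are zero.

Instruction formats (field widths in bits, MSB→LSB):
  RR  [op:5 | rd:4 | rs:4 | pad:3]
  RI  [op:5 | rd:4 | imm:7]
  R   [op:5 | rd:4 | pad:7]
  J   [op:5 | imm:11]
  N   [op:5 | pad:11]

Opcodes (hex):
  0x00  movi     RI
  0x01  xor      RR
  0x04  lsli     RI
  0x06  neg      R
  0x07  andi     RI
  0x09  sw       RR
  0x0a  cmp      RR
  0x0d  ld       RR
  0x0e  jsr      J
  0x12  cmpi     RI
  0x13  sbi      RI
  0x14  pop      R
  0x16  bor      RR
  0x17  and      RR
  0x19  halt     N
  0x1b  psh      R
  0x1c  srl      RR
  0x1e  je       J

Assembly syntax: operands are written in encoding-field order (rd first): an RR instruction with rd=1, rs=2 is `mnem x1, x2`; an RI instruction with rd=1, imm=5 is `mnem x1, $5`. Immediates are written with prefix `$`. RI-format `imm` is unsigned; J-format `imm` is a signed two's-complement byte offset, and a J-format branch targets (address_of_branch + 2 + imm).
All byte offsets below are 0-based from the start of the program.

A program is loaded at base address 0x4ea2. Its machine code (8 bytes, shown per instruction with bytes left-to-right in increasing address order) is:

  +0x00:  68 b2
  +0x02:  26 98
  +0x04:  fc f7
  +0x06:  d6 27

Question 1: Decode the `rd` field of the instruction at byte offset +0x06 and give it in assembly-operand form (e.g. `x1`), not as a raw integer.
@+06  little-endian(d6 27) = 0x27d6
  top 5b → 0x4 → lsli [RI]
  [10:7] rd=15 = x15
  [6:0] imm=86 = $86

x15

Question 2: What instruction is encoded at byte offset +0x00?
bor x4, x13

[00] 68 b2 → 0xb268
  top 5b → 0x16 → bor [RR]
  rd@[10:7]=0x4 ⇒ x4
  rs@[6:3]=0xd ⇒ x13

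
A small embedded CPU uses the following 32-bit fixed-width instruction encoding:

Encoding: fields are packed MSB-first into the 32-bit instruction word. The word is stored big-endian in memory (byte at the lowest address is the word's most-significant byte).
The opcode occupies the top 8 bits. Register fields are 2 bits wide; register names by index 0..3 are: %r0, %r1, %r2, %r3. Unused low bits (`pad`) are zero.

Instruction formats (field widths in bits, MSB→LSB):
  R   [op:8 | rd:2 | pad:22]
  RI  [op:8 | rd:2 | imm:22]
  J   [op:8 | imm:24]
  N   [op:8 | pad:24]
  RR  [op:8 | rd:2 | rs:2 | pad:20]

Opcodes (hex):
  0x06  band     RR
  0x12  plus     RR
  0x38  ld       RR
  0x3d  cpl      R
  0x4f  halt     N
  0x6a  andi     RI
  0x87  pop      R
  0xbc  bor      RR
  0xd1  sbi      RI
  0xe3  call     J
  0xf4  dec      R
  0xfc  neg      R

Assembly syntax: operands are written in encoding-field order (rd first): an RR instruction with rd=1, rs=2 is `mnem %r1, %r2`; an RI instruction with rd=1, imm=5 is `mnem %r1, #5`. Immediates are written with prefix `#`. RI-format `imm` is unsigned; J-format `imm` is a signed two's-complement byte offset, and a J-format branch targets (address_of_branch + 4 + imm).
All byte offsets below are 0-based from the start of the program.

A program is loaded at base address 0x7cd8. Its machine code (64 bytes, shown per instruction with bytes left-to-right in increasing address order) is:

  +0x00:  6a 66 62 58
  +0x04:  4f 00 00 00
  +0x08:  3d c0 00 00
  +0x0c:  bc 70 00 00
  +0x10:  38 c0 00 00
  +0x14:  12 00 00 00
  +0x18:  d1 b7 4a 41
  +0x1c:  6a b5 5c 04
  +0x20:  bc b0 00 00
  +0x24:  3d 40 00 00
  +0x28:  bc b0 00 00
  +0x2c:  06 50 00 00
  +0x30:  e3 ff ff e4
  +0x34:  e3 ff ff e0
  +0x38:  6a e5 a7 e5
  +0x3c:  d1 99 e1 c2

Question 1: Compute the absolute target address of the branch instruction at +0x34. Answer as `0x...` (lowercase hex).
@+34  big-endian(e3 ff ff e0) = 0xe3ffffe0
  top 8b → 0xe3 → call [J]
  [23:0] imm=16777184 (s24→-32) = #-32
  target = base 0x7cd8 + off 0x34 + 4 + imm -32 = 0x7cf0

0x7cf0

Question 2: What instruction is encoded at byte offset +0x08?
cpl %r3

@+08  big-endian(3d c0 00 00) = 0x3dc00000
  top 8b → 0x3d → cpl [R]
  rd@[23:22]=0x3 ⇒ %r3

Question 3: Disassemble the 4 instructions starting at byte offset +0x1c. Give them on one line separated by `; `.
andi %r2, #3496964; bor %r2, %r3; cpl %r1; bor %r2, %r3

[1c] 6a b5 5c 04 → 0x6ab55c04
  op=0x6ab55c04>>24=0x6a ⇒ andi (RI)
  rd@[23:22]=0x2 ⇒ %r2
  imm@[21:0]=0x355c04 ⇒ #3496964
[20] bc b0 00 00 → 0xbcb00000
  op=0xbcb00000>>24=0xbc ⇒ bor (RR)
  rd@[23:22]=0x2 ⇒ %r2
  rs@[21:20]=0x3 ⇒ %r3
[24] 3d 40 00 00 → 0x3d400000
  op=0x3d400000>>24=0x3d ⇒ cpl (R)
  rd@[23:22]=0x1 ⇒ %r1
[28] bc b0 00 00 → 0xbcb00000
  op=0xbcb00000>>24=0xbc ⇒ bor (RR)
  rd@[23:22]=0x2 ⇒ %r2
  rs@[21:20]=0x3 ⇒ %r3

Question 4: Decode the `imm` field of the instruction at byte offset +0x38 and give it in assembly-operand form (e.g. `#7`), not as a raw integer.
+0x38: 6a e5 a7 e5 ⇒ word 0x6ae5a7e5 (big)
  op=0x6ae5a7e5>>24=0x6a ⇒ andi (RI)
  rd: (w>>22)&0x3=0x3 → %r3
  imm: (w>>0)&0x3fffff=0x25a7e5 → #2467813

#2467813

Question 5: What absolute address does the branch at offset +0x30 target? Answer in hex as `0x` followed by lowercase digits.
off 0x30: read e3 ff ff e4 as big → 0xe3ffffe4
  opcode bits[31:24]=0xe3: call/J
  imm@[23:0]=0xffffe4 (s24→-28) ⇒ #-28
  target = base 0x7cd8 + off 0x30 + 4 + imm -28 = 0x7cf0

0x7cf0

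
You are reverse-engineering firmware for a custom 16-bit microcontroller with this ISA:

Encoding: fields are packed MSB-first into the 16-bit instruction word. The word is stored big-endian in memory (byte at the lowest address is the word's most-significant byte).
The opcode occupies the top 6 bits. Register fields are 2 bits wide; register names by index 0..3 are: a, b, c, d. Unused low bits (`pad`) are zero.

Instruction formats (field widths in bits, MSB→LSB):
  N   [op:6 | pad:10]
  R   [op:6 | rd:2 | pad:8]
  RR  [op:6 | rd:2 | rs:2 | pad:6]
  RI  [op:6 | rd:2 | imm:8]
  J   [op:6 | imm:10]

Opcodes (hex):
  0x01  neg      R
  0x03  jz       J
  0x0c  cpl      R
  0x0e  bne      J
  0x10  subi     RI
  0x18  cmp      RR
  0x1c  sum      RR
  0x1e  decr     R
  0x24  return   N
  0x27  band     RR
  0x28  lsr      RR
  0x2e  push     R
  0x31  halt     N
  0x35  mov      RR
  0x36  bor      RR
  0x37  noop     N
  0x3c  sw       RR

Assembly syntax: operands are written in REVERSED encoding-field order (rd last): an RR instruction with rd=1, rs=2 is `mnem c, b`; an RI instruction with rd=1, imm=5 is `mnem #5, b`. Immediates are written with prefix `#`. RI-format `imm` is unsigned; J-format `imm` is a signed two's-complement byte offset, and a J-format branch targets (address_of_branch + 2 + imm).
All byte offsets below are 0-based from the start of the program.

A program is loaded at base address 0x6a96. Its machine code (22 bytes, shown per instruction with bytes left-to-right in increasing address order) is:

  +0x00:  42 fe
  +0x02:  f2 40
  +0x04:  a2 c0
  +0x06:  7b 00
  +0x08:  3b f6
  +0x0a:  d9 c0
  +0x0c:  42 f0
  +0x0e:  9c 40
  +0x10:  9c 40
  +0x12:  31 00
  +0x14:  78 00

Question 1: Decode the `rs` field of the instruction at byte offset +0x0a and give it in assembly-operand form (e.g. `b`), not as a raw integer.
d

[0a] d9 c0 → 0xd9c0
  opcode bits[15:10]=0x36: bor/RR
  rd@[9:8]=0x1 ⇒ b
  rs@[7:6]=0x3 ⇒ d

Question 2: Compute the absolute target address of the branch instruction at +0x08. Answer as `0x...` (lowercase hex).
@+08  big-endian(3b f6) = 0x3bf6
  op=0x3bf6>>10=0xe ⇒ bne (J)
  [9:0] imm=1014 (s10→-10) = #-10
  target = base 0x6a96 + off 0x08 + 2 + imm -10 = 0x6a96

0x6a96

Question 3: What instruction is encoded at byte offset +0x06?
decr d

[06] 7b 00 → 0x7b00
  top 6b → 0x1e → decr [R]
  rd: (w>>8)&0x3=0x3 → d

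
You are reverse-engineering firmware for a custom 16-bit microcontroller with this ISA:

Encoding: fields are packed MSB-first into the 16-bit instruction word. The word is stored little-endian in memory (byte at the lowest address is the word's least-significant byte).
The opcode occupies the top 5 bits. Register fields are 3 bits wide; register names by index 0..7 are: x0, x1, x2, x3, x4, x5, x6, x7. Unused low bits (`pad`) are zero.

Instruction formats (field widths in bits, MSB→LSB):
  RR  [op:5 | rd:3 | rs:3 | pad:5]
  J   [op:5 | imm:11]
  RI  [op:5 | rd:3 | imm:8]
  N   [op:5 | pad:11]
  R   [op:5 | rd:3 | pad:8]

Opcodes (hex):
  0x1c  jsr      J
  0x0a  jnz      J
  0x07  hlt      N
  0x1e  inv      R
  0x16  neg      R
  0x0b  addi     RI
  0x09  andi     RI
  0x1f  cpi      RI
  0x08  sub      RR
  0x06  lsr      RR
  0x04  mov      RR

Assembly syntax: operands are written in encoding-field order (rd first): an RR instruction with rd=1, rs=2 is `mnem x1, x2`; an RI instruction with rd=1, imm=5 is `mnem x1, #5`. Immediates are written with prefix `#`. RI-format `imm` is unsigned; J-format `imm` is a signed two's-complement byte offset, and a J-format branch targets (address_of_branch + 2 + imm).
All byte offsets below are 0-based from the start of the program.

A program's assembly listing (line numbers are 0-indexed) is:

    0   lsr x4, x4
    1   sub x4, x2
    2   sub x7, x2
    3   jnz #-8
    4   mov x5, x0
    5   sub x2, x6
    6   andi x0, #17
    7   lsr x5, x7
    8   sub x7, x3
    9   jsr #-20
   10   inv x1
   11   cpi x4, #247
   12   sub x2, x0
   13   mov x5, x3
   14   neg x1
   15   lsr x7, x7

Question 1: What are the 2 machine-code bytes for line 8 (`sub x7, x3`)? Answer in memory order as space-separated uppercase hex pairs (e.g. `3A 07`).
60 47

line 8 (sub): pack op=0x8:5|rd=7:3|rs=3:3|pad=0:5 = 0x4760; little→ 60 47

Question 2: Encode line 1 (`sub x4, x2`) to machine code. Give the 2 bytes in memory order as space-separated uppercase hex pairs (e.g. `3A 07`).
1. sub fields op=0x8:5|rd=4:3|rs=2:3|pad=0:5 → word 4440h → 40 44

40 44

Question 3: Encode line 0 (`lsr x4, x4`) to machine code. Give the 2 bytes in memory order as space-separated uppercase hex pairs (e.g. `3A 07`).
L0: lsr op=0x6:5|rd=4:3|rs=4:3|pad=0:5 ⇒ 0x3480 ⇒ little 80 34

80 34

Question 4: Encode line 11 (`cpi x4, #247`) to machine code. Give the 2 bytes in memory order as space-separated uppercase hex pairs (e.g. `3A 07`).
line 11 (cpi): pack op=0x1f:5|rd=4:3|imm=247:8 = 0xfcf7; little→ f7 fc

F7 FC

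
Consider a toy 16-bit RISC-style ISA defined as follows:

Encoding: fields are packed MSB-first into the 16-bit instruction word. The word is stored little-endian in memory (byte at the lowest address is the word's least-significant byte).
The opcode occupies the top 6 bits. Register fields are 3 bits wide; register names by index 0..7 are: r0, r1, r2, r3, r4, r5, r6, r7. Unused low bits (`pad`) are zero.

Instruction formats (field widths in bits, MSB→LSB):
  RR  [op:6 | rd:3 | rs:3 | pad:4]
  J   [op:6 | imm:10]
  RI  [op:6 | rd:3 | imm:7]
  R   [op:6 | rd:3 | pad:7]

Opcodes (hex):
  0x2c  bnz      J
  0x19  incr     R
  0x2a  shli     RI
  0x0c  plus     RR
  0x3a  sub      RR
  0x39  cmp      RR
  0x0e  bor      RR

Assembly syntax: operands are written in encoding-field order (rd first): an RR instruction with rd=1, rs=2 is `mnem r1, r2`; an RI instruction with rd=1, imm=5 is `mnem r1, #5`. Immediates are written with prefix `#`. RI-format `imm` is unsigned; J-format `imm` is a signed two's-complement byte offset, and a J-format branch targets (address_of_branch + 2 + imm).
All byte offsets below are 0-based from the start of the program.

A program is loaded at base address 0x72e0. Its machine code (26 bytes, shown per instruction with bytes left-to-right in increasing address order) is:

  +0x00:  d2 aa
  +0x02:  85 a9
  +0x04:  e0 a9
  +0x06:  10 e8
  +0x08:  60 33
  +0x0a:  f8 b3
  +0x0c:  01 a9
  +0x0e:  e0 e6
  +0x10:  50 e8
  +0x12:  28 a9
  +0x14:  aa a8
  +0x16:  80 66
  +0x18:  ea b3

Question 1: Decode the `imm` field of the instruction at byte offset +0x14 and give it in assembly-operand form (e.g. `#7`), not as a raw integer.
@+14  little-endian(aa a8) = 0xa8aa
  op=0xa8aa>>10=0x2a ⇒ shli (RI)
  [9:7] rd=1 = r1
  [6:0] imm=42 = #42

#42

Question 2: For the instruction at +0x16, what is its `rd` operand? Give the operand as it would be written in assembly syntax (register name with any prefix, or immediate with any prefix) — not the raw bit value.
@+16  little-endian(80 66) = 0x6680
  op=0x6680>>10=0x19 ⇒ incr (R)
  [9:7] rd=5 = r5

r5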